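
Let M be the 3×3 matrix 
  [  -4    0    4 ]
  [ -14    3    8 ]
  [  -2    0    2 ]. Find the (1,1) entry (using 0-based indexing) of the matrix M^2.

Characteristic polynomial: μ^3 - μ^2 - 6μ = μ(μ - 3)(μ + 2), so the eigenvalues are -2, 0, 3.
μ=0: eigenvector (1, 2, 1).
μ=3: eigenvector (0, 1, 0).
μ=-2: eigenvector (2, 4, 1).
P = [[1, 0, 2], [2, 1, 4], [1, 0, 1]], D = diag(0, 3, -2), P⁻¹ = [[-1, 0, 2], [-2, 1, 0], [1, 0, -1]].
M² = P·diag(0, 9, 4)·P⁻¹ = [[8, 0, -8], [-2, 9, -16], [4, 0, -4]].
The requested entry is 9.

9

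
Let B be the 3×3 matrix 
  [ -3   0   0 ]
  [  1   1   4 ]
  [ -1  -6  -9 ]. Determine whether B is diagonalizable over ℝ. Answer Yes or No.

No

Characteristic polynomial: p(μ) = μ^3 + 11μ^2 + 39μ + 45 = (μ + 3)^2(μ + 5).
μ = -3 has algebraic multiplicity 2; rank(B + 3I) = 2, so geometric multiplicity = 1.
Geometric multiplicity < algebraic multiplicity, so B is not diagonalizable.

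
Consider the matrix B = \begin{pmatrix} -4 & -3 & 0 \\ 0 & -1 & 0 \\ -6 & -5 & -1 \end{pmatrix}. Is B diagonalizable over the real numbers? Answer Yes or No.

Characteristic polynomial: p(λ) = λ^3 + 6λ^2 + 9λ + 4 = (λ + 1)^2(λ + 4).
λ = -1 has algebraic multiplicity 2; rank(B + 1I) = 2, so geometric multiplicity = 1.
Geometric multiplicity < algebraic multiplicity, so B is not diagonalizable.

No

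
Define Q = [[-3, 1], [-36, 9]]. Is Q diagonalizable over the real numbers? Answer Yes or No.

Characteristic polynomial: p(r) = r^2 - 6r + 9 = (r - 3)^2.
r = 3 has algebraic multiplicity 2; rank(Q − 3I) = 1, so geometric multiplicity = 1.
Geometric multiplicity < algebraic multiplicity, so Q is not diagonalizable.

No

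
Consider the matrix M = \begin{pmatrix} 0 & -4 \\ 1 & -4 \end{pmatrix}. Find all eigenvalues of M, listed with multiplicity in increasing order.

-2, -2

Characteristic polynomial: p(s) = s^2 + 4s + 4 = (s + 2)^2.
Roots (with multiplicity): -2, -2.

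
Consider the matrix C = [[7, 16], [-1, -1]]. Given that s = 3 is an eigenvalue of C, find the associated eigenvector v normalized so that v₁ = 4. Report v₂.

-1

C − 3I = [[4, 16], [-1, -4]].
Solving (C − 3I)v = 0 gives the eigenspace spanned by (4, -1).
With v₁ = 4, v = (4, -1), so v₂ = -1.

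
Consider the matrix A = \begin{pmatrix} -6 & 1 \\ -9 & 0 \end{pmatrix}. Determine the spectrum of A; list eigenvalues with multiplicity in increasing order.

-3, -3

Characteristic polynomial: p(s) = s^2 + 6s + 9 = (s + 3)^2.
Roots (with multiplicity): -3, -3.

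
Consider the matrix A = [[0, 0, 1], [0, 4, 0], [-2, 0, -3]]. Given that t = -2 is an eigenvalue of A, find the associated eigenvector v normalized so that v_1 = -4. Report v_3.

A + 2I = [[2, 0, 1], [0, 6, 0], [-2, 0, -1]].
Solving (A + 2I)v = 0 gives the eigenspace spanned by (-4, 0, 8).
With v_1 = -4, v = (-4, 0, 8), so v_3 = 8.

8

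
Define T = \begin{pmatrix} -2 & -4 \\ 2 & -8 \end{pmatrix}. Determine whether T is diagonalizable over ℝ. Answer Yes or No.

Yes

Characteristic polynomial: p(s) = s^2 + 10s + 24 = (s + 4)(s + 6).
All 2 eigenvalues are distinct, so T is diagonalizable.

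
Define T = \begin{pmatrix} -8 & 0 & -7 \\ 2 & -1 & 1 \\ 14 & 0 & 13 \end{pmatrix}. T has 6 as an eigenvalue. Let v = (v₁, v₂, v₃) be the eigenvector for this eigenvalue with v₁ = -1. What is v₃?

2

T − 6I = [[-14, 0, -7], [2, -7, 1], [14, 0, 7]].
Solving (T − 6I)v = 0 gives the eigenspace spanned by (-1, 0, 2).
With v₁ = -1, v = (-1, 0, 2), so v₃ = 2.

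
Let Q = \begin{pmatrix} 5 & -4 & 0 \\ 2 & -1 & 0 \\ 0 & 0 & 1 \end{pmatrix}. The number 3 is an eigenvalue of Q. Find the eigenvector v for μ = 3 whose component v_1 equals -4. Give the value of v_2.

Q − 3I = [[2, -4, 0], [2, -4, 0], [0, 0, -2]].
Solving (Q − 3I)v = 0 gives the eigenspace spanned by (-4, -2, 0).
With v_1 = -4, v = (-4, -2, 0), so v_2 = -2.

-2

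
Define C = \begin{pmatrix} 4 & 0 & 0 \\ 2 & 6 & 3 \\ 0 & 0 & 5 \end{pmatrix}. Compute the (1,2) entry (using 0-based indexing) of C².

Characteristic polynomial: t^3 - 15t^2 + 74t - 120 = (t - 6)(t - 5)(t - 4), so the eigenvalues are 4, 5, 6.
t=4: eigenvector (1, -1, 0).
t=6: eigenvector (0, 1, 0).
t=5: eigenvector (0, -3, 1).
P = [[1, 0, 0], [-1, 1, -3], [0, 0, 1]], D = diag(4, 6, 5), P⁻¹ = [[1, 0, 0], [1, 1, 3], [0, 0, 1]].
C² = P·diag(16, 36, 25)·P⁻¹ = [[16, 0, 0], [20, 36, 33], [0, 0, 25]].
The requested entry is 33.

33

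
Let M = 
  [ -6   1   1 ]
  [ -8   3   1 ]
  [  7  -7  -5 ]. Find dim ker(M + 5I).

M + 5I = [[-1, 1, 1], [-8, 8, 1], [7, -7, 0]].
This matrix has rank 2, so its null space has dimension 3 − 2 = 1.

1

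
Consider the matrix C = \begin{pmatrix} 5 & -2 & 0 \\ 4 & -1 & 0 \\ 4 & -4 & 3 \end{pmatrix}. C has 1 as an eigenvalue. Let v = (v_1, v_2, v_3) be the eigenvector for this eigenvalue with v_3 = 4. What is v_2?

4

C − 1I = [[4, -2, 0], [4, -2, 0], [4, -4, 2]].
Solving (C − 1I)v = 0 gives the eigenspace spanned by (2, 4, 4).
With v_3 = 4, v = (2, 4, 4), so v_2 = 4.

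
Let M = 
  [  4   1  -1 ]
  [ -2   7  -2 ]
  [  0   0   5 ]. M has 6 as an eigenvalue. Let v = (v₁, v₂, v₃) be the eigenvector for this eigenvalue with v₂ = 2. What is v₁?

1

M − 6I = [[-2, 1, -1], [-2, 1, -2], [0, 0, -1]].
Solving (M − 6I)v = 0 gives the eigenspace spanned by (1, 2, 0).
With v₂ = 2, v = (1, 2, 0), so v₁ = 1.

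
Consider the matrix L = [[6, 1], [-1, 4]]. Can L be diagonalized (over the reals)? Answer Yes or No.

No

Characteristic polynomial: p(μ) = μ^2 - 10μ + 25 = (μ - 5)^2.
μ = 5 has algebraic multiplicity 2; rank(L − 5I) = 1, so geometric multiplicity = 1.
Geometric multiplicity < algebraic multiplicity, so L is not diagonalizable.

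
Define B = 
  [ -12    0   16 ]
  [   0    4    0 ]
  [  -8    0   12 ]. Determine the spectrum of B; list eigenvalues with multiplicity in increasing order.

Characteristic polynomial: p(r) = r^3 - 4r^2 - 16r + 64 = (r - 4)^2(r + 4).
Roots (with multiplicity): -4, 4, 4.

-4, 4, 4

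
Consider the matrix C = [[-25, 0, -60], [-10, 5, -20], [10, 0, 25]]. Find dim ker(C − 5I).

C − 5I = [[-30, 0, -60], [-10, 0, -20], [10, 0, 20]].
This matrix has rank 1, so its null space has dimension 3 − 1 = 2.

2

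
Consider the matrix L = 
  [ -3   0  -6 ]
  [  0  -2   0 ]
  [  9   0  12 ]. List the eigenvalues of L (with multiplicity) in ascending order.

-2, 3, 6

Characteristic polynomial: p(μ) = μ^3 - 7μ^2 + 36 = (μ - 6)(μ - 3)(μ + 2).
Roots (with multiplicity): -2, 3, 6.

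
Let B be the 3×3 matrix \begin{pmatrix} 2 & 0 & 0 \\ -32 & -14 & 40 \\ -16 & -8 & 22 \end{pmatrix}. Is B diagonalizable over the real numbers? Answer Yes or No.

Yes

Characteristic polynomial: p(r) = r^3 - 10r^2 + 28r - 24 = (r - 6)(r - 2)^2.
r = 2 has algebraic multiplicity 2; rank(B − 2I) = 1, so geometric multiplicity = 2.
Every eigenvalue has geometric = algebraic multiplicity, so B is diagonalizable.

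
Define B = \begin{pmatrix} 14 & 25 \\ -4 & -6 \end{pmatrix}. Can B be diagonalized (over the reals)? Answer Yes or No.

No

Characteristic polynomial: p(λ) = λ^2 - 8λ + 16 = (λ - 4)^2.
λ = 4 has algebraic multiplicity 2; rank(B − 4I) = 1, so geometric multiplicity = 1.
Geometric multiplicity < algebraic multiplicity, so B is not diagonalizable.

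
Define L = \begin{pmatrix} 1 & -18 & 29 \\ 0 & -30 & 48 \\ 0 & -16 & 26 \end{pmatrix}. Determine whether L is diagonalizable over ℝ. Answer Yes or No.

Characteristic polynomial: p(t) = t^3 + 3t^2 - 16t + 12 = (t - 2)(t - 1)(t + 6).
All 3 eigenvalues are distinct, so L is diagonalizable.

Yes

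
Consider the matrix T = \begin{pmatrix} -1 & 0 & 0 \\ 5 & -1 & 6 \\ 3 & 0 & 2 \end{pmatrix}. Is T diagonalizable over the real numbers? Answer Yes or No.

No

Characteristic polynomial: p(r) = r^3 - 3r - 2 = (r - 2)(r + 1)^2.
r = -1 has algebraic multiplicity 2; rank(T + 1I) = 2, so geometric multiplicity = 1.
Geometric multiplicity < algebraic multiplicity, so T is not diagonalizable.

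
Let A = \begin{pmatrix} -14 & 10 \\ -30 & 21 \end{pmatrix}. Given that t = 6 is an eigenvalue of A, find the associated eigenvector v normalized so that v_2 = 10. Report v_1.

5

A − 6I = [[-20, 10], [-30, 15]].
Solving (A − 6I)v = 0 gives the eigenspace spanned by (5, 10).
With v_2 = 10, v = (5, 10), so v_1 = 5.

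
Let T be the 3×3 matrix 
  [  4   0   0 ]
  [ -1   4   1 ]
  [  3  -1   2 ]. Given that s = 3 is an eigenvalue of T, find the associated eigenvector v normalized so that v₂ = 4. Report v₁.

0

T − 3I = [[1, 0, 0], [-1, 1, 1], [3, -1, -1]].
Solving (T − 3I)v = 0 gives the eigenspace spanned by (0, 4, -4).
With v₂ = 4, v = (0, 4, -4), so v₁ = 0.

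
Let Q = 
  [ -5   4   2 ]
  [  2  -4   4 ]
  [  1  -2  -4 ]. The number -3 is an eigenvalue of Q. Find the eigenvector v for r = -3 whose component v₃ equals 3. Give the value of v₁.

-9

Q + 3I = [[-2, 4, 2], [2, -1, 4], [1, -2, -1]].
Solving (Q + 3I)v = 0 gives the eigenspace spanned by (-9, -6, 3).
With v₃ = 3, v = (-9, -6, 3), so v₁ = -9.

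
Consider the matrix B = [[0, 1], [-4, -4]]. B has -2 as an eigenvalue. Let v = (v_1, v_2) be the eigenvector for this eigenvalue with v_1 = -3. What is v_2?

6

B + 2I = [[2, 1], [-4, -2]].
Solving (B + 2I)v = 0 gives the eigenspace spanned by (-3, 6).
With v_1 = -3, v = (-3, 6), so v_2 = 6.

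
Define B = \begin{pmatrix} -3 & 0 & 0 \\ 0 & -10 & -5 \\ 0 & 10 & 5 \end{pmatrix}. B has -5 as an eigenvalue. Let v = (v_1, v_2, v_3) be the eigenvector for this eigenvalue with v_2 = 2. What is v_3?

B + 5I = [[2, 0, 0], [0, -5, -5], [0, 10, 10]].
Solving (B + 5I)v = 0 gives the eigenspace spanned by (0, 2, -2).
With v_2 = 2, v = (0, 2, -2), so v_3 = -2.

-2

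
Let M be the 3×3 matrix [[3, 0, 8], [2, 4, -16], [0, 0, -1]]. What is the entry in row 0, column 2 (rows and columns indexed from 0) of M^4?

Characteristic polynomial: s^3 - 6s^2 + 5s + 12 = (s - 4)(s - 3)(s + 1), so the eigenvalues are -1, 3, 4.
s=3: eigenvector (1, -2, 0).
s=4: eigenvector (0, 1, 0).
s=-1: eigenvector (-2, 4, 1).
P = [[1, 0, -2], [-2, 1, 4], [0, 0, 1]], D = diag(3, 4, -1), P⁻¹ = [[1, 0, 2], [2, 1, 0], [0, 0, 1]].
M⁴ = P·diag(81, 256, 1)·P⁻¹ = [[81, 0, 160], [350, 256, -320], [0, 0, 1]].
The requested entry is 160.

160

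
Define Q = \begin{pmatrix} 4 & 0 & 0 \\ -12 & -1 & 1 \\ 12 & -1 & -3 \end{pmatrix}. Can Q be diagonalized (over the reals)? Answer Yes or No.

Characteristic polynomial: p(μ) = μ^3 - 12μ - 16 = (μ - 4)(μ + 2)^2.
μ = -2 has algebraic multiplicity 2; rank(Q + 2I) = 2, so geometric multiplicity = 1.
Geometric multiplicity < algebraic multiplicity, so Q is not diagonalizable.

No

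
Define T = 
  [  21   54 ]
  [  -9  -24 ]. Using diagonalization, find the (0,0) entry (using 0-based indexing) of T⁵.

Characteristic polynomial: r^2 + 3r - 18 = (r - 3)(r + 6), so the eigenvalues are -6, 3.
r=3: eigenvector (3, -1).
r=-6: eigenvector (-2, 1).
P = [[3, -2], [-1, 1]], D = diag(3, -6), P⁻¹ = [[1, 2], [1, 3]].
T⁵ = P·diag(243, -7776)·P⁻¹ = [[16281, 48114], [-8019, -23814]].
The requested entry is 16281.

16281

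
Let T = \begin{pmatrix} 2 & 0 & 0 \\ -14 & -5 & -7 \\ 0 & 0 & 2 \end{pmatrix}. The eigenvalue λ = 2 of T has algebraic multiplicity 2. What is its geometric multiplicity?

T − 2I = [[0, 0, 0], [-14, -7, -7], [0, 0, 0]].
This matrix has rank 1, so its null space has dimension 3 − 1 = 2.

2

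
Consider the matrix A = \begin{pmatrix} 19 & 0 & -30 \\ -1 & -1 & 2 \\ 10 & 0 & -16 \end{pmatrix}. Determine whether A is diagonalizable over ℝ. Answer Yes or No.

Characteristic polynomial: p(r) = r^3 - 2r^2 - 7r - 4 = (r - 4)(r + 1)^2.
r = -1 has algebraic multiplicity 2; rank(A + 1I) = 2, so geometric multiplicity = 1.
Geometric multiplicity < algebraic multiplicity, so A is not diagonalizable.

No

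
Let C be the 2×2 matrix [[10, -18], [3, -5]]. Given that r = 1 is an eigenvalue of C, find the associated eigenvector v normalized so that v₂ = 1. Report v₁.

2

C − 1I = [[9, -18], [3, -6]].
Solving (C − 1I)v = 0 gives the eigenspace spanned by (2, 1).
With v₂ = 1, v = (2, 1), so v₁ = 2.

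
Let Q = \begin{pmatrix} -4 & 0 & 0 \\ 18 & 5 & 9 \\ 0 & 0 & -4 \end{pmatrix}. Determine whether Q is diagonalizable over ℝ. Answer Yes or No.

Yes

Characteristic polynomial: p(s) = s^3 + 3s^2 - 24s - 80 = (s - 5)(s + 4)^2.
s = -4 has algebraic multiplicity 2; rank(Q + 4I) = 1, so geometric multiplicity = 2.
Every eigenvalue has geometric = algebraic multiplicity, so Q is diagonalizable.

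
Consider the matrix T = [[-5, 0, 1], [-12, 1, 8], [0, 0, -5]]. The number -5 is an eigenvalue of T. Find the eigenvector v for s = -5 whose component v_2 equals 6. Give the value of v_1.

3

T + 5I = [[0, 0, 1], [-12, 6, 8], [0, 0, 0]].
Solving (T + 5I)v = 0 gives the eigenspace spanned by (3, 6, 0).
With v_2 = 6, v = (3, 6, 0), so v_1 = 3.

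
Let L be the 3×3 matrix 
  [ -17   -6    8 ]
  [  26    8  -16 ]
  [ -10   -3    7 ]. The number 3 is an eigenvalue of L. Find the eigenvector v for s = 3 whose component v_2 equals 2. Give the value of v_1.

L − 3I = [[-20, -6, 8], [26, 5, -16], [-10, -3, 4]].
Solving (L − 3I)v = 0 gives the eigenspace spanned by (-1, 2, -1).
With v_2 = 2, v = (-1, 2, -1), so v_1 = -1.

-1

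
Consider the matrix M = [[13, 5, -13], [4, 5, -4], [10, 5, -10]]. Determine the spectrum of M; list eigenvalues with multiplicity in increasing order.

Characteristic polynomial: p(r) = r^3 - 8r^2 + 15r = r(r - 5)(r - 3).
Roots (with multiplicity): 0, 3, 5.

0, 3, 5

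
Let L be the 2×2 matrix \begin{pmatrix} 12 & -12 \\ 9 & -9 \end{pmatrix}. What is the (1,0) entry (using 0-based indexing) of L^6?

2187

Characteristic polynomial: λ^2 - 3λ = λ(λ - 3), so the eigenvalues are 0, 3.
λ=0: eigenvector (1, 1).
λ=3: eigenvector (4, 3).
P = [[1, 4], [1, 3]], D = diag(0, 3), P⁻¹ = [[-3, 4], [1, -1]].
L⁶ = P·diag(0, 729)·P⁻¹ = [[2916, -2916], [2187, -2187]].
The requested entry is 2187.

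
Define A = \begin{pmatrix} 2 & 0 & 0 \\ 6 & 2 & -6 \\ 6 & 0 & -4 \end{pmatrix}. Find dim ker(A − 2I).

2

A − 2I = [[0, 0, 0], [6, 0, -6], [6, 0, -6]].
This matrix has rank 1, so its null space has dimension 3 − 1 = 2.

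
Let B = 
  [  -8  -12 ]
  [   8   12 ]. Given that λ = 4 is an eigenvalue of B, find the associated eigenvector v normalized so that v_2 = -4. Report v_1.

B − 4I = [[-12, -12], [8, 8]].
Solving (B − 4I)v = 0 gives the eigenspace spanned by (4, -4).
With v_2 = -4, v = (4, -4), so v_1 = 4.

4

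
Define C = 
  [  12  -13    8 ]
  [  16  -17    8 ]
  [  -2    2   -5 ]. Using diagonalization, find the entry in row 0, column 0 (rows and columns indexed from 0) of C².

Characteristic polynomial: s^3 + 10s^2 + 29s + 20 = (s + 1)(s + 4)(s + 5), so the eigenvalues are -5, -4, -1.
s=-1: eigenvector (1, 1, 0).
s=-4: eigenvector (1, 0, -2).
s=-5: eigenvector (-2, -2, 1).
P = [[1, 1, -2], [1, 0, -2], [0, -2, 1]], D = diag(-1, -4, -5), P⁻¹ = [[4, -3, 2], [1, -1, 0], [2, -2, 1]].
C² = P·diag(1, 16, 25)·P⁻¹ = [[-80, 81, -48], [-96, 97, -48], [18, -18, 25]].
The requested entry is -80.

-80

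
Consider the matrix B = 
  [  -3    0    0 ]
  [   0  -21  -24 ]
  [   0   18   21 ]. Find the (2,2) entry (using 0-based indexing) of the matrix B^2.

9

Characteristic polynomial: t^3 + 3t^2 - 9t - 27 = (t - 3)(t + 3)^2, so the eigenvalues are -3, -3, 3.
t=-3: eigenvector (1, 0, 0).
t=-3: eigenvector (0, 4, -3).
t=3: eigenvector (0, -1, 1).
P = [[1, 0, 0], [0, 4, -1], [0, -3, 1]], D = diag(-3, -3, 3), P⁻¹ = [[1, 0, 0], [0, 1, 1], [0, 3, 4]].
B² = P·diag(9, 9, 9)·P⁻¹ = [[9, 0, 0], [0, 9, 0], [0, 0, 9]].
The requested entry is 9.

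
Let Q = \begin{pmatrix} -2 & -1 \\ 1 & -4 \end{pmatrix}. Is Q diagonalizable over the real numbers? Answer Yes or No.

No

Characteristic polynomial: p(s) = s^2 + 6s + 9 = (s + 3)^2.
s = -3 has algebraic multiplicity 2; rank(Q + 3I) = 1, so geometric multiplicity = 1.
Geometric multiplicity < algebraic multiplicity, so Q is not diagonalizable.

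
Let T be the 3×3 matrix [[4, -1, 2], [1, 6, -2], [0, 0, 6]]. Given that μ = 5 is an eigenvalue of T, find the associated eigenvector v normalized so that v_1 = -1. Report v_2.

T − 5I = [[-1, -1, 2], [1, 1, -2], [0, 0, 1]].
Solving (T − 5I)v = 0 gives the eigenspace spanned by (-1, 1, 0).
With v_1 = -1, v = (-1, 1, 0), so v_2 = 1.

1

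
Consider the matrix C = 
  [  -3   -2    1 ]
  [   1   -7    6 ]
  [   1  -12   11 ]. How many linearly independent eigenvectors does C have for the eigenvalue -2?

C + 2I = [[-1, -2, 1], [1, -5, 6], [1, -12, 13]].
This matrix has rank 2, so its null space has dimension 3 − 2 = 1.

1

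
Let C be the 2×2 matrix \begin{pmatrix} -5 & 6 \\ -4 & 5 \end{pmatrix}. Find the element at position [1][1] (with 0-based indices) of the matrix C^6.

Characteristic polynomial: r^2 - 1 = (r - 1)(r + 1), so the eigenvalues are -1, 1.
r=1: eigenvector (-1, -1).
r=-1: eigenvector (3, 2).
P = [[-1, 3], [-1, 2]], D = diag(1, -1), P⁻¹ = [[2, -3], [1, -1]].
C⁶ = P·diag(1, 1)·P⁻¹ = [[1, 0], [0, 1]].
The requested entry is 1.

1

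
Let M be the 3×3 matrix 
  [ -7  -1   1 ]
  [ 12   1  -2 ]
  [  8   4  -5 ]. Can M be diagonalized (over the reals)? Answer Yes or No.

Characteristic polynomial: p(r) = r^3 + 11r^2 + 35r + 25 = (r + 1)(r + 5)^2.
r = -5 has algebraic multiplicity 2; rank(M + 5I) = 2, so geometric multiplicity = 1.
Geometric multiplicity < algebraic multiplicity, so M is not diagonalizable.

No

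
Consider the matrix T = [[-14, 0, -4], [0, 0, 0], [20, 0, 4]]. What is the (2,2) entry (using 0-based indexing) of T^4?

Characteristic polynomial: r^3 + 10r^2 + 24r = r(r + 4)(r + 6), so the eigenvalues are -6, -4, 0.
r=-6: eigenvector (1, 0, -2).
r=0: eigenvector (0, 1, 0).
r=-4: eigenvector (-2, 0, 5).
P = [[1, 0, -2], [0, 1, 0], [-2, 0, 5]], D = diag(-6, 0, -4), P⁻¹ = [[5, 0, 2], [0, 1, 0], [2, 0, 1]].
T⁴ = P·diag(1296, 0, 256)·P⁻¹ = [[5456, 0, 2080], [0, 0, 0], [-10400, 0, -3904]].
The requested entry is -3904.

-3904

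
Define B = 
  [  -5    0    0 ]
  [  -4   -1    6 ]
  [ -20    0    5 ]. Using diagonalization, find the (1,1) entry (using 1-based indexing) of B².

Characteristic polynomial: μ^3 + μ^2 - 25μ - 25 = (μ - 5)(μ + 1)(μ + 5), so the eigenvalues are -5, -1, 5.
μ=-5: eigenvector (1, -2, 2).
μ=-1: eigenvector (0, 1, 0).
μ=5: eigenvector (0, 1, 1).
P = [[1, 0, 0], [-2, 1, 1], [2, 0, 1]], D = diag(-5, -1, 5), P⁻¹ = [[1, 0, 0], [4, 1, -1], [-2, 0, 1]].
B² = P·diag(25, 1, 25)·P⁻¹ = [[25, 0, 0], [-96, 1, 24], [0, 0, 25]].
The requested entry is 25.

25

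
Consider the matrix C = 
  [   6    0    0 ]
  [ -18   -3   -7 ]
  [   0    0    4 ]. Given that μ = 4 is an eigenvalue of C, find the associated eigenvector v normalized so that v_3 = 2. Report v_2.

-2

C − 4I = [[2, 0, 0], [-18, -7, -7], [0, 0, 0]].
Solving (C − 4I)v = 0 gives the eigenspace spanned by (0, -2, 2).
With v_3 = 2, v = (0, -2, 2), so v_2 = -2.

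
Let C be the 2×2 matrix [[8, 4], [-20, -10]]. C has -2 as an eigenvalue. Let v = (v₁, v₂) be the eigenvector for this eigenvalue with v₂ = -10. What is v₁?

4

C + 2I = [[10, 4], [-20, -8]].
Solving (C + 2I)v = 0 gives the eigenspace spanned by (4, -10).
With v₂ = -10, v = (4, -10), so v₁ = 4.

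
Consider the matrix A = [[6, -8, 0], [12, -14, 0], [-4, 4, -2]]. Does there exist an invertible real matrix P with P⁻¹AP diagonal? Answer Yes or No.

Characteristic polynomial: p(λ) = λ^3 + 10λ^2 + 28λ + 24 = (λ + 2)^2(λ + 6).
λ = -2 has algebraic multiplicity 2; rank(A + 2I) = 1, so geometric multiplicity = 2.
Every eigenvalue has geometric = algebraic multiplicity, so A is diagonalizable.

Yes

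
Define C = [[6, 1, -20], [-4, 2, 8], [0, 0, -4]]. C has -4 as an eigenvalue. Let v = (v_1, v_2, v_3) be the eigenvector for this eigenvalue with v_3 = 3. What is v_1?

6

C + 4I = [[10, 1, -20], [-4, 6, 8], [0, 0, 0]].
Solving (C + 4I)v = 0 gives the eigenspace spanned by (6, 0, 3).
With v_3 = 3, v = (6, 0, 3), so v_1 = 6.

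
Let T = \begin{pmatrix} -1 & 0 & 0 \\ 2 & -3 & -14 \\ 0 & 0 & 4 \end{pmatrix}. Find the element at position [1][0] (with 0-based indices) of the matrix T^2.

Characteristic polynomial: s^3 - 13s - 12 = (s - 4)(s + 1)(s + 3), so the eigenvalues are -3, -1, 4.
s=-1: eigenvector (1, 1, 0).
s=-3: eigenvector (0, 1, 0).
s=4: eigenvector (0, -2, 1).
P = [[1, 0, 0], [1, 1, -2], [0, 0, 1]], D = diag(-1, -3, 4), P⁻¹ = [[1, 0, 0], [-1, 1, 2], [0, 0, 1]].
T² = P·diag(1, 9, 16)·P⁻¹ = [[1, 0, 0], [-8, 9, -14], [0, 0, 16]].
The requested entry is -8.

-8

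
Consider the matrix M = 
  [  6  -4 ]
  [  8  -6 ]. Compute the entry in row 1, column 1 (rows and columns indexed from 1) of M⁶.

64

Characteristic polynomial: s^2 - 4 = (s - 2)(s + 2), so the eigenvalues are -2, 2.
s=-2: eigenvector (-1, -2).
s=2: eigenvector (1, 1).
P = [[-1, 1], [-2, 1]], D = diag(-2, 2), P⁻¹ = [[1, -1], [2, -1]].
M⁶ = P·diag(64, 64)·P⁻¹ = [[64, 0], [0, 64]].
The requested entry is 64.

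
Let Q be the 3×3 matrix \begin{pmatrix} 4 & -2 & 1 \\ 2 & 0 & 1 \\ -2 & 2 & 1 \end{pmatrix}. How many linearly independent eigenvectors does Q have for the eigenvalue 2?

2

Q − 2I = [[2, -2, 1], [2, -2, 1], [-2, 2, -1]].
This matrix has rank 1, so its null space has dimension 3 − 1 = 2.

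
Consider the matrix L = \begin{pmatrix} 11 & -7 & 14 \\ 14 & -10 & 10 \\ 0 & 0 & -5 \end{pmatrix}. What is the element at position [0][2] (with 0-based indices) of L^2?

14

Characteristic polynomial: λ^3 + 4λ^2 - 17λ - 60 = (λ - 4)(λ + 3)(λ + 5), so the eigenvalues are -5, -3, 4.
λ=4: eigenvector (1, 1, 0).
λ=-3: eigenvector (1, 2, 0).
λ=-5: eigenvector (0, 2, 1).
P = [[1, 1, 0], [1, 2, 2], [0, 0, 1]], D = diag(4, -3, -5), P⁻¹ = [[2, -1, 2], [-1, 1, -2], [0, 0, 1]].
L² = P·diag(16, 9, 25)·P⁻¹ = [[23, -7, 14], [14, 2, 46], [0, 0, 25]].
The requested entry is 14.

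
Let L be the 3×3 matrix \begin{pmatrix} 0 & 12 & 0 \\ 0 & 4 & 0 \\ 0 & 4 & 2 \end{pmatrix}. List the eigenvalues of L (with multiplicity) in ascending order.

0, 2, 4

Characteristic polynomial: p(μ) = μ^3 - 6μ^2 + 8μ = μ(μ - 4)(μ - 2).
Roots (with multiplicity): 0, 2, 4.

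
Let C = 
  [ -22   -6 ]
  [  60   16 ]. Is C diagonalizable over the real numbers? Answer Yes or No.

Yes

Characteristic polynomial: p(s) = s^2 + 6s + 8 = (s + 2)(s + 4).
All 2 eigenvalues are distinct, so C is diagonalizable.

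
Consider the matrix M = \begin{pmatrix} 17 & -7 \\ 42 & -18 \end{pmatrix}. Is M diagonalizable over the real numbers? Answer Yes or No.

Yes

Characteristic polynomial: p(r) = r^2 + r - 12 = (r - 3)(r + 4).
All 2 eigenvalues are distinct, so M is diagonalizable.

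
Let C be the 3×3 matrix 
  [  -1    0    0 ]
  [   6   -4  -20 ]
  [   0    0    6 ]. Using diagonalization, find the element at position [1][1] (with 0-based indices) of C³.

Characteristic polynomial: t^3 - t^2 - 26t - 24 = (t - 6)(t + 1)(t + 4), so the eigenvalues are -4, -1, 6.
t=-4: eigenvector (0, 1, 0).
t=-1: eigenvector (1, 2, 0).
t=6: eigenvector (0, -2, 1).
P = [[0, 1, 0], [1, 2, -2], [0, 0, 1]], D = diag(-4, -1, 6), P⁻¹ = [[-2, 1, 2], [1, 0, 0], [0, 0, 1]].
C³ = P·diag(-64, -1, 216)·P⁻¹ = [[-1, 0, 0], [126, -64, -560], [0, 0, 216]].
The requested entry is -64.

-64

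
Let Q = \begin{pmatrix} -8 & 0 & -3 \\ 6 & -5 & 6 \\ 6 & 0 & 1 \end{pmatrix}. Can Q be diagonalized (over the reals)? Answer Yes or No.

Characteristic polynomial: p(r) = r^3 + 12r^2 + 45r + 50 = (r + 2)(r + 5)^2.
r = -5 has algebraic multiplicity 2; rank(Q + 5I) = 1, so geometric multiplicity = 2.
Every eigenvalue has geometric = algebraic multiplicity, so Q is diagonalizable.

Yes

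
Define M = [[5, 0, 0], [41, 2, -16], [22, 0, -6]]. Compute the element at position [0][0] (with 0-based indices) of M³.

125

Characteristic polynomial: t^3 - t^2 - 32t + 60 = (t - 5)(t - 2)(t + 6), so the eigenvalues are -6, 2, 5.
t=5: eigenvector (1, 3, 2).
t=2: eigenvector (0, 1, 0).
t=-6: eigenvector (0, 2, 1).
P = [[1, 0, 0], [3, 1, 2], [2, 0, 1]], D = diag(5, 2, -6), P⁻¹ = [[1, 0, 0], [1, 1, -2], [-2, 0, 1]].
M³ = P·diag(125, 8, -216)·P⁻¹ = [[125, 0, 0], [1247, 8, -448], [682, 0, -216]].
The requested entry is 125.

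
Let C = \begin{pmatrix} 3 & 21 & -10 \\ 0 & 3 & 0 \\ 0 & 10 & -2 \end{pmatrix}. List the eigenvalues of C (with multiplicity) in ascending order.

Characteristic polynomial: p(r) = r^3 - 4r^2 - 3r + 18 = (r - 3)^2(r + 2).
Roots (with multiplicity): -2, 3, 3.

-2, 3, 3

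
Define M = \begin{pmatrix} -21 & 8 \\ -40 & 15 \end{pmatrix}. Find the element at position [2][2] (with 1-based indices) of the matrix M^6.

-62495

Characteristic polynomial: r^2 + 6r + 5 = (r + 1)(r + 5), so the eigenvalues are -5, -1.
r=-1: eigenvector (2, 5).
r=-5: eigenvector (1, 2).
P = [[2, 1], [5, 2]], D = diag(-1, -5), P⁻¹ = [[-2, 1], [5, -2]].
M⁶ = P·diag(1, 15625)·P⁻¹ = [[78121, -31248], [156240, -62495]].
The requested entry is -62495.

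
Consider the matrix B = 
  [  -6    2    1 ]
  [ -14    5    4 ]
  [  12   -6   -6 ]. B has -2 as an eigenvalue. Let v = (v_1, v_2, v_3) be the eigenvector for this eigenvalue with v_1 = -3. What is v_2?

-6

B + 2I = [[-4, 2, 1], [-14, 7, 4], [12, -6, -4]].
Solving (B + 2I)v = 0 gives the eigenspace spanned by (-3, -6, 0).
With v_1 = -3, v = (-3, -6, 0), so v_2 = -6.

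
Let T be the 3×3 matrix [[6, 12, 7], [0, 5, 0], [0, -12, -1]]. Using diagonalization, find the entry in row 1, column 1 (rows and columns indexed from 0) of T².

Characteristic polynomial: r^3 - 10r^2 + 19r + 30 = (r - 6)(r - 5)(r + 1), so the eigenvalues are -1, 5, 6.
r=5: eigenvector (2, 1, -2).
r=6: eigenvector (1, 0, 0).
r=-1: eigenvector (-1, 0, 1).
P = [[2, 1, -1], [1, 0, 0], [-2, 0, 1]], D = diag(5, 6, -1), P⁻¹ = [[0, 1, 0], [1, 0, 1], [0, 2, 1]].
T² = P·diag(25, 36, 1)·P⁻¹ = [[36, 48, 35], [0, 25, 0], [0, -48, 1]].
The requested entry is 25.

25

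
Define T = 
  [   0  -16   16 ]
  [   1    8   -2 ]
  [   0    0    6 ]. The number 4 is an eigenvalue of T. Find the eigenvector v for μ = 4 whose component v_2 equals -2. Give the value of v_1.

T − 4I = [[-4, -16, 16], [1, 4, -2], [0, 0, 2]].
Solving (T − 4I)v = 0 gives the eigenspace spanned by (8, -2, 0).
With v_2 = -2, v = (8, -2, 0), so v_1 = 8.

8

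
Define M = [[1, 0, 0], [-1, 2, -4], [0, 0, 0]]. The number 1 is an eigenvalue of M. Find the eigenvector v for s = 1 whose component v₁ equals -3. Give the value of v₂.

-3

M − 1I = [[0, 0, 0], [-1, 1, -4], [0, 0, -1]].
Solving (M − 1I)v = 0 gives the eigenspace spanned by (-3, -3, 0).
With v₁ = -3, v = (-3, -3, 0), so v₂ = -3.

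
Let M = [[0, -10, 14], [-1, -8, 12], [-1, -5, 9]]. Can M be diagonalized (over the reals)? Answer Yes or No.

Characteristic polynomial: p(t) = t^3 - t^2 - 8t + 12 = (t - 2)^2(t + 3).
t = 2 has algebraic multiplicity 2; rank(M − 2I) = 2, so geometric multiplicity = 1.
Geometric multiplicity < algebraic multiplicity, so M is not diagonalizable.

No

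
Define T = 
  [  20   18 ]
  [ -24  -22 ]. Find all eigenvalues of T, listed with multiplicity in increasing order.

-4, 2

Characteristic polynomial: p(s) = s^2 + 2s - 8 = (s - 2)(s + 4).
Roots (with multiplicity): -4, 2.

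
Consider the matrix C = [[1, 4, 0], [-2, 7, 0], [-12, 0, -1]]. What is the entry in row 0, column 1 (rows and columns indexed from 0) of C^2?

32

Characteristic polynomial: t^3 - 7t^2 + 7t + 15 = (t - 5)(t - 3)(t + 1), so the eigenvalues are -1, 3, 5.
t=3: eigenvector (2, 1, -6).
t=5: eigenvector (1, 1, -2).
t=-1: eigenvector (0, 0, 1).
P = [[2, 1, 0], [1, 1, 0], [-6, -2, 1]], D = diag(3, 5, -1), P⁻¹ = [[1, -1, 0], [-1, 2, 0], [4, -2, 1]].
C² = P·diag(9, 25, 1)·P⁻¹ = [[-7, 32, 0], [-16, 41, 0], [0, -48, 1]].
The requested entry is 32.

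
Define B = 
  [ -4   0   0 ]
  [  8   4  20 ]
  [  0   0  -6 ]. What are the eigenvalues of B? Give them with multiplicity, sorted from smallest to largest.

-6, -4, 4

Characteristic polynomial: p(μ) = μ^3 + 6μ^2 - 16μ - 96 = (μ - 4)(μ + 4)(μ + 6).
Roots (with multiplicity): -6, -4, 4.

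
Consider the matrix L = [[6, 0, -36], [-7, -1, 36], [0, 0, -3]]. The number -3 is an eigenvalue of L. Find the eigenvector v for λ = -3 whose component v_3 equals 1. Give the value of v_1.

4

L + 3I = [[9, 0, -36], [-7, 2, 36], [0, 0, 0]].
Solving (L + 3I)v = 0 gives the eigenspace spanned by (4, -4, 1).
With v_3 = 1, v = (4, -4, 1), so v_1 = 4.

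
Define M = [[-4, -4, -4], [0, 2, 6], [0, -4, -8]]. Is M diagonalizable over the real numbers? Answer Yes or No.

Yes

Characteristic polynomial: p(r) = r^3 + 10r^2 + 32r + 32 = (r + 2)(r + 4)^2.
r = -4 has algebraic multiplicity 2; rank(M + 4I) = 1, so geometric multiplicity = 2.
Every eigenvalue has geometric = algebraic multiplicity, so M is diagonalizable.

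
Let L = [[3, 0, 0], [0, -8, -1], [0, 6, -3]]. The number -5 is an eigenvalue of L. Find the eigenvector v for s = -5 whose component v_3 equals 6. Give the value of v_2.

L + 5I = [[8, 0, 0], [0, -3, -1], [0, 6, 2]].
Solving (L + 5I)v = 0 gives the eigenspace spanned by (0, -2, 6).
With v_3 = 6, v = (0, -2, 6), so v_2 = -2.

-2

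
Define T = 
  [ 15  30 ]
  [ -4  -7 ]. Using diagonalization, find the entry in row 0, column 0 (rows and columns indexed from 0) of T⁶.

90105

Characteristic polynomial: r^2 - 8r + 15 = (r - 5)(r - 3), so the eigenvalues are 3, 5.
r=5: eigenvector (-3, 1).
r=3: eigenvector (-5, 2).
P = [[-3, -5], [1, 2]], D = diag(5, 3), P⁻¹ = [[-2, -5], [1, 3]].
T⁶ = P·diag(15625, 729)·P⁻¹ = [[90105, 223440], [-29792, -73751]].
The requested entry is 90105.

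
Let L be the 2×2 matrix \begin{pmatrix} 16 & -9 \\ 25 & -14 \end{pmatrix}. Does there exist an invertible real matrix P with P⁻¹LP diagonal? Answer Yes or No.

Characteristic polynomial: p(s) = s^2 - 2s + 1 = (s - 1)^2.
s = 1 has algebraic multiplicity 2; rank(L − 1I) = 1, so geometric multiplicity = 1.
Geometric multiplicity < algebraic multiplicity, so L is not diagonalizable.

No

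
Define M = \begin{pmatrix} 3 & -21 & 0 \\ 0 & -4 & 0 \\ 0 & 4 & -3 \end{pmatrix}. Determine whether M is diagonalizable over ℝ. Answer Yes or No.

Yes

Characteristic polynomial: p(λ) = λ^3 + 4λ^2 - 9λ - 36 = (λ - 3)(λ + 3)(λ + 4).
All 3 eigenvalues are distinct, so M is diagonalizable.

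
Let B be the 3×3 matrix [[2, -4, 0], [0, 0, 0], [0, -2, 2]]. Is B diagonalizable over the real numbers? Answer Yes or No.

Yes

Characteristic polynomial: p(s) = s^3 - 4s^2 + 4s = s(s - 2)^2.
s = 2 has algebraic multiplicity 2; rank(B − 2I) = 1, so geometric multiplicity = 2.
Every eigenvalue has geometric = algebraic multiplicity, so B is diagonalizable.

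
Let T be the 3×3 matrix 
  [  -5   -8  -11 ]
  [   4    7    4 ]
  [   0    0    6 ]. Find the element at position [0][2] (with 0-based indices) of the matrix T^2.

Characteristic polynomial: s^3 - 8s^2 + 9s + 18 = (s - 6)(s - 3)(s + 1), so the eigenvalues are -1, 3, 6.
s=-1: eigenvector (2, -1, 0).
s=6: eigenvector (1, 0, -1).
s=3: eigenvector (1, -1, 0).
P = [[2, 1, 1], [-1, 0, -1], [0, -1, 0]], D = diag(-1, 6, 3), P⁻¹ = [[1, 1, 1], [0, 0, -1], [-1, -2, -1]].
T² = P·diag(1, 36, 9)·P⁻¹ = [[-7, -16, -43], [8, 17, 8], [0, 0, 36]].
The requested entry is -43.

-43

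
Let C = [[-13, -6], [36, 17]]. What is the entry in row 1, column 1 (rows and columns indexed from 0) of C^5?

Characteristic polynomial: r^2 - 4r - 5 = (r - 5)(r + 1), so the eigenvalues are -1, 5.
r=5: eigenvector (1, -3).
r=-1: eigenvector (1, -2).
P = [[1, 1], [-3, -2]], D = diag(5, -1), P⁻¹ = [[-2, -1], [3, 1]].
C⁵ = P·diag(3125, -1)·P⁻¹ = [[-6253, -3126], [18756, 9377]].
The requested entry is 9377.

9377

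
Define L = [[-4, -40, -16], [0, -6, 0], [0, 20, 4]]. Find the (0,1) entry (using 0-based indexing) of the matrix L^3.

-1120

Characteristic polynomial: s^3 + 6s^2 - 16s - 96 = (s - 4)(s + 4)(s + 6), so the eigenvalues are -6, -4, 4.
s=-4: eigenvector (1, 0, 0).
s=4: eigenvector (-2, 0, 1).
s=-6: eigenvector (4, 1, -2).
P = [[1, -2, 4], [0, 0, 1], [0, 1, -2]], D = diag(-4, 4, -6), P⁻¹ = [[1, 0, 2], [0, 2, 1], [0, 1, 0]].
L³ = P·diag(-64, 64, -216)·P⁻¹ = [[-64, -1120, -256], [0, -216, 0], [0, 560, 64]].
The requested entry is -1120.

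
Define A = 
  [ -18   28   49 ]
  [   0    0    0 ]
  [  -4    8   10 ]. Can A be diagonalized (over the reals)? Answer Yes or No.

Characteristic polynomial: p(s) = s^3 + 8s^2 + 16s = s(s + 4)^2.
s = -4 has algebraic multiplicity 2; rank(A + 4I) = 2, so geometric multiplicity = 1.
Geometric multiplicity < algebraic multiplicity, so A is not diagonalizable.

No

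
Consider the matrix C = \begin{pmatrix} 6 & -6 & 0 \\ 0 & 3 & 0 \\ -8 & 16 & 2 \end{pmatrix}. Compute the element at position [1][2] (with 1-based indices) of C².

-54

Characteristic polynomial: t^3 - 11t^2 + 36t - 36 = (t - 6)(t - 3)(t - 2), so the eigenvalues are 2, 3, 6.
t=6: eigenvector (1, 0, -2).
t=3: eigenvector (2, 1, 0).
t=2: eigenvector (0, 0, 1).
P = [[1, 2, 0], [0, 1, 0], [-2, 0, 1]], D = diag(6, 3, 2), P⁻¹ = [[1, -2, 0], [0, 1, 0], [2, -4, 1]].
C² = P·diag(36, 9, 4)·P⁻¹ = [[36, -54, 0], [0, 9, 0], [-64, 128, 4]].
The requested entry is -54.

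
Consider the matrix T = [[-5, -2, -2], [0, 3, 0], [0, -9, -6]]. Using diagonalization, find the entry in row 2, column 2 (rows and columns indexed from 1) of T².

Characteristic polynomial: r^3 + 8r^2 - 3r - 90 = (r - 3)(r + 5)(r + 6), so the eigenvalues are -6, -5, 3.
r=-5: eigenvector (1, 0, 0).
r=3: eigenvector (0, 1, -1).
r=-6: eigenvector (2, 0, 1).
P = [[1, 0, 2], [0, 1, 0], [0, -1, 1]], D = diag(-5, 3, -6), P⁻¹ = [[1, -2, -2], [0, 1, 0], [0, 1, 1]].
T² = P·diag(25, 9, 36)·P⁻¹ = [[25, 22, 22], [0, 9, 0], [0, 27, 36]].
The requested entry is 9.

9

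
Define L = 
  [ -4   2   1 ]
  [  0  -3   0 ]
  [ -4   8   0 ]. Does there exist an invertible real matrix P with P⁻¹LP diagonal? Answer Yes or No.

No

Characteristic polynomial: p(s) = s^3 + 7s^2 + 16s + 12 = (s + 2)^2(s + 3).
s = -2 has algebraic multiplicity 2; rank(L + 2I) = 2, so geometric multiplicity = 1.
Geometric multiplicity < algebraic multiplicity, so L is not diagonalizable.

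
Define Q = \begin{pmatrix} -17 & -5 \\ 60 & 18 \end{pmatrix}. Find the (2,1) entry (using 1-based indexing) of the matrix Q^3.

Characteristic polynomial: t^2 - t - 6 = (t - 3)(t + 2), so the eigenvalues are -2, 3.
t=-2: eigenvector (1, -3).
t=3: eigenvector (-1, 4).
P = [[1, -1], [-3, 4]], D = diag(-2, 3), P⁻¹ = [[4, 1], [3, 1]].
Q³ = P·diag(-8, 27)·P⁻¹ = [[-113, -35], [420, 132]].
The requested entry is 420.

420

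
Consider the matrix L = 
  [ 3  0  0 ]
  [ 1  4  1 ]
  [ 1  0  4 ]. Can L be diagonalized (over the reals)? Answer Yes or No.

Characteristic polynomial: p(μ) = μ^3 - 11μ^2 + 40μ - 48 = (μ - 4)^2(μ - 3).
μ = 4 has algebraic multiplicity 2; rank(L − 4I) = 2, so geometric multiplicity = 1.
Geometric multiplicity < algebraic multiplicity, so L is not diagonalizable.

No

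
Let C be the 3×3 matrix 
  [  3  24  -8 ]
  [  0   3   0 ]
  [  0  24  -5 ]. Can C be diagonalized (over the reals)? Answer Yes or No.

Yes

Characteristic polynomial: p(μ) = μ^3 - μ^2 - 21μ + 45 = (μ - 3)^2(μ + 5).
μ = 3 has algebraic multiplicity 2; rank(C − 3I) = 1, so geometric multiplicity = 2.
Every eigenvalue has geometric = algebraic multiplicity, so C is diagonalizable.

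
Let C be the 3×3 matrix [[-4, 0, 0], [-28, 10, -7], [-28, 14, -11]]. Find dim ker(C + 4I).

2

C + 4I = [[0, 0, 0], [-28, 14, -7], [-28, 14, -7]].
This matrix has rank 1, so its null space has dimension 3 − 1 = 2.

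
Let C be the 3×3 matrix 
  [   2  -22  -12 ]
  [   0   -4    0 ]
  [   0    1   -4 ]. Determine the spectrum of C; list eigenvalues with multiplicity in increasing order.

-4, -4, 2

Characteristic polynomial: p(t) = t^3 + 6t^2 - 32 = (t - 2)(t + 4)^2.
Roots (with multiplicity): -4, -4, 2.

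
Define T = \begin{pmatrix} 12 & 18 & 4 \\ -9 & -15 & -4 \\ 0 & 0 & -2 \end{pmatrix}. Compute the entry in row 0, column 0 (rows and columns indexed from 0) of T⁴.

-1134

Characteristic polynomial: s^3 + 5s^2 - 12s - 36 = (s - 3)(s + 2)(s + 6), so the eigenvalues are -6, -2, 3.
s=-2: eigenvector (1, -1, 1).
s=-6: eigenvector (-1, 1, 0).
s=3: eigenvector (2, -1, 0).
P = [[1, -1, 2], [-1, 1, -1], [1, 0, 0]], D = diag(-2, -6, 3), P⁻¹ = [[0, 0, 1], [1, 2, 1], [1, 1, 0]].
T⁴ = P·diag(16, 1296, 81)·P⁻¹ = [[-1134, -2430, -1280], [1215, 2511, 1280], [0, 0, 16]].
The requested entry is -1134.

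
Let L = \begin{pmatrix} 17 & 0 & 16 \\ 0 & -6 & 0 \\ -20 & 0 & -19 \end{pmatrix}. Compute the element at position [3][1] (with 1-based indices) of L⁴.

Characteristic polynomial: μ^3 + 8μ^2 + 9μ - 18 = (μ - 1)(μ + 3)(μ + 6), so the eigenvalues are -6, -3, 1.
μ=-6: eigenvector (0, 1, 0).
μ=1: eigenvector (1, 0, -1).
μ=-3: eigenvector (-4, 0, 5).
P = [[0, 1, -4], [1, 0, 0], [0, -1, 5]], D = diag(-6, 1, -3), P⁻¹ = [[0, 1, 0], [5, 0, 4], [1, 0, 1]].
L⁴ = P·diag(1296, 1, 81)·P⁻¹ = [[-319, 0, -320], [0, 1296, 0], [400, 0, 401]].
The requested entry is 400.

400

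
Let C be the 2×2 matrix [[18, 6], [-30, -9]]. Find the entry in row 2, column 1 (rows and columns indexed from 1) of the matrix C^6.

-459270

Characteristic polynomial: r^2 - 9r + 18 = (r - 6)(r - 3), so the eigenvalues are 3, 6.
r=3: eigenvector (-2, 5).
r=6: eigenvector (1, -2).
P = [[-2, 1], [5, -2]], D = diag(3, 6), P⁻¹ = [[2, 1], [5, 2]].
C⁶ = P·diag(729, 46656)·P⁻¹ = [[230364, 91854], [-459270, -182979]].
The requested entry is -459270.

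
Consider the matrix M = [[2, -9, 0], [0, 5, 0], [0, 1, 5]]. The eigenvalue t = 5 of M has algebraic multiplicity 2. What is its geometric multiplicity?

M − 5I = [[-3, -9, 0], [0, 0, 0], [0, 1, 0]].
This matrix has rank 2, so its null space has dimension 3 − 2 = 1.

1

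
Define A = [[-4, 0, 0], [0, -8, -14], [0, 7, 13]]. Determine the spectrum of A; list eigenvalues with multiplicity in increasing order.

-4, -1, 6

Characteristic polynomial: p(μ) = μ^3 - μ^2 - 26μ - 24 = (μ - 6)(μ + 1)(μ + 4).
Roots (with multiplicity): -4, -1, 6.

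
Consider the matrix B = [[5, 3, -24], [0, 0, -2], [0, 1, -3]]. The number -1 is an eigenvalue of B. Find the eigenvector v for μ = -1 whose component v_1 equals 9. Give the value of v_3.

B + 1I = [[6, 3, -24], [0, 1, -2], [0, 1, -2]].
Solving (B + 1I)v = 0 gives the eigenspace spanned by (9, 6, 3).
With v_1 = 9, v = (9, 6, 3), so v_3 = 3.

3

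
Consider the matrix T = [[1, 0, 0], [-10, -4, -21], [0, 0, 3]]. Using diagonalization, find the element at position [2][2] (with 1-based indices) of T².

Characteristic polynomial: μ^3 - 13μ + 12 = (μ - 3)(μ - 1)(μ + 4), so the eigenvalues are -4, 1, 3.
μ=1: eigenvector (1, -2, 0).
μ=3: eigenvector (0, -3, 1).
μ=-4: eigenvector (0, 1, 0).
P = [[1, 0, 0], [-2, -3, 1], [0, 1, 0]], D = diag(1, 3, -4), P⁻¹ = [[1, 0, 0], [0, 0, 1], [2, 1, 3]].
T² = P·diag(1, 9, 16)·P⁻¹ = [[1, 0, 0], [30, 16, 21], [0, 0, 9]].
The requested entry is 16.

16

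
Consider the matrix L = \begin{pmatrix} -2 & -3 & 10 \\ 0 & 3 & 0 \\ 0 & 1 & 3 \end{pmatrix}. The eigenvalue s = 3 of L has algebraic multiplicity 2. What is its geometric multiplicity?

L − 3I = [[-5, -3, 10], [0, 0, 0], [0, 1, 0]].
This matrix has rank 2, so its null space has dimension 3 − 2 = 1.

1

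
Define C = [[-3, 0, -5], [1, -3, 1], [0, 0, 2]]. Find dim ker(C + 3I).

1

C + 3I = [[0, 0, -5], [1, 0, 1], [0, 0, 5]].
This matrix has rank 2, so its null space has dimension 3 − 2 = 1.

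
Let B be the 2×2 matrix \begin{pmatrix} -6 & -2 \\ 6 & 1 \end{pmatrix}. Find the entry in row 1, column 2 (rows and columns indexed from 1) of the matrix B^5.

-422

Characteristic polynomial: μ^2 + 5μ + 6 = (μ + 2)(μ + 3), so the eigenvalues are -3, -2.
μ=-2: eigenvector (1, -2).
μ=-3: eigenvector (2, -3).
P = [[1, 2], [-2, -3]], D = diag(-2, -3), P⁻¹ = [[-3, -2], [2, 1]].
B⁵ = P·diag(-32, -243)·P⁻¹ = [[-876, -422], [1266, 601]].
The requested entry is -422.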